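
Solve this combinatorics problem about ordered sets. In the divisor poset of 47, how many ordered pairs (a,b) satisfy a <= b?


The order relation is {(a,b) : a <= b}, reflexive so it includes (a,a).
Examples: (1,1), (1,47), (47,47)
Total ordered pairs: 3


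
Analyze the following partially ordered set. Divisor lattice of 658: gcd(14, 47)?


Meet=gcd.
gcd(14,47)=1


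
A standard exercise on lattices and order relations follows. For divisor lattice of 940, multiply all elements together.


Divisors of 940: [1, 2, 4, 5, 10, 20, 47, 94, 188, 235, 470, 940]
Product = n^(d(n)/2) = 940^(12/2)
Product = 689869781056000000


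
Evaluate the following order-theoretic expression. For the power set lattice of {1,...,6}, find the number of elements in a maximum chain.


A chain is a totally ordered subset; we count the number of elements in a maximum chain.
Compute, for each element x, the size of the longest chain ending at x:
  {}: 1
  {1}: 2
  {2}: 2
  {3}: 2
  {4}: 2
  {5}: 2
  ...
A maximum chain: {} < {1} < {1,2} < {1,2,3} < {1,2,3,4} < {1,2,3,4,5} < {1,2,3,4,5,6}
Number of elements in the longest chain: 7


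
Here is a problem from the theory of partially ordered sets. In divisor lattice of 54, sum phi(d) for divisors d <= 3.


Divisors of 54 up to 3: [1, 2, 3]
phi values: [1, 1, 2]
Sum = 4


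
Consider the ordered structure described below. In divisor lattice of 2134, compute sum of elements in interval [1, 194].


Interval [1,194] in divisors of 2134: [1, 2, 97, 194]
Sum = 294


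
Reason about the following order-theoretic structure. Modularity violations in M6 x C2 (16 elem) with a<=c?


Modular law: if a <= c then a v (b ^ c) = (a v b) ^ c.
Check all triples (a,b,c) with a <= c among 16 elements.
This lattice is modular (diamonds M_m and their chain-products are modular).
Total violating triples: 0


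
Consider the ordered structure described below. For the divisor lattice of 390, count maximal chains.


A maximal chain goes from the minimum element to a maximal element via cover relations.
Counting all min-to-max paths in the cover graph.
Total maximal chains: 24


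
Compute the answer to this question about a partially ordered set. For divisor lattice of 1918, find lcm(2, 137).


In a divisor lattice, join = lcm (least common multiple).
Compute lcm iteratively: start with first element, then lcm(current, next).
Elements: [2, 137]
lcm(2,137) = 274
Final lcm = 274


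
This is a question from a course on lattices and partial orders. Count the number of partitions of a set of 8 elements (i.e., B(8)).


B(n) = number of set partitions of an n-element set.
B(n) satisfies the recurrence: B(n+1) = sum_k C(n,k)*B(k).
B(8) = 4140


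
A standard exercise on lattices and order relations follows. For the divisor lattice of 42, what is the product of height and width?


Height = length of longest chain minus 1; width = size of largest antichain.
A maximum chain: 1 | 7 | 21 | 42  (height 3).
A maximum antichain: {2, 3, 7}  (width 3).
Product = 3 * 3 = 9


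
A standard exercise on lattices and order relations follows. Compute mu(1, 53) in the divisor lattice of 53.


In a divisor lattice, mu(a,b) = mu(b/a) where mu is the classical Mobius function.
b/a = 53/1 = 53
Prime factorization of 53: primes [53]
53 is squarefree with 1 prime factor(s), so mu(53) = (-1)^1 = -1


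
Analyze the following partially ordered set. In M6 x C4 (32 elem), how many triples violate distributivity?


Distributive law: a ^ (b v c) = (a ^ b) v (a ^ c).
Check all 32^3 = 32768 ordered triples (a,b,c).
  e.g. a=(a1,0), b=(a2,0), c=(a3,0): lhs=(a1,0) != rhs=(0,0)
  e.g. a=(a1,0), b=(a2,0), c=(a3,1): lhs=(a1,0) != rhs=(0,0)
Total violating triples: 7680


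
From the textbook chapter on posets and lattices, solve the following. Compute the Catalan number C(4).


C(n) = C(2n, n) / (n+1).
C(8, 4) = 70
C(4) = 70 / 5 = 14


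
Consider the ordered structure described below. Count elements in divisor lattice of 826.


Divisors of 826: [1, 2, 7, 14, 59, 118, 413, 826]
Count: 8


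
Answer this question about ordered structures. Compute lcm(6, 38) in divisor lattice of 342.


In a divisor lattice, join = lcm (least common multiple).
gcd(6,38) = 2
lcm(6,38) = 6*38/gcd = 228/2 = 114


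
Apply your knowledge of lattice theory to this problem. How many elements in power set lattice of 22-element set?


Power set = 2^n.
2^22 = 4194304


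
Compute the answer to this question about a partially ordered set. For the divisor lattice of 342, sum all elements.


sigma(n) = sum of divisors.
Divisors of 342: [1, 2, 3, 6, 9, 18, 19, 38, 57, 114, 171, 342]
Sum = 780


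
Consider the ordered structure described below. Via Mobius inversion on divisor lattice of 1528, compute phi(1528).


phi(n) = n * prod_{p|n} (1 - 1/p).
Prime divisors of 1528: [2, 191]
phi(1528) = 1528 * (1 - 1/2) * (1 - 1/191)
phi(1528) = 760


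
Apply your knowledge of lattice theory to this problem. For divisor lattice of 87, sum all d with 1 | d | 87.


Interval [1,87] in divisors of 87: [1, 3, 29, 87]
Sum = 120


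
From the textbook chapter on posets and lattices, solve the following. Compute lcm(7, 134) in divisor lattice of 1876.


In a divisor lattice, join = lcm (least common multiple).
gcd(7,134) = 1
lcm(7,134) = 7*134/gcd = 938/1 = 938


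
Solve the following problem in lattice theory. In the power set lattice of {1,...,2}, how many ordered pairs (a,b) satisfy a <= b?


The order relation is {(a,b) : a <= b}, reflexive so it includes (a,a).
Examples: ({},{}), ({},{1,2}), ({},{1}), ({},{2}), ({1,2},{1,2}), ...
Total ordered pairs: 9


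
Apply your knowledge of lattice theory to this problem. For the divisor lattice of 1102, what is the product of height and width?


Height = length of longest chain minus 1; width = size of largest antichain.
A maximum chain: 1 | 29 | 551 | 1102  (height 3).
A maximum antichain: {2, 19, 29}  (width 3).
Product = 3 * 3 = 9


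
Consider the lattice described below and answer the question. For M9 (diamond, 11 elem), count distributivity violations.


Distributive law: a ^ (b v c) = (a ^ b) v (a ^ c).
Check all 11^3 = 1331 ordered triples (a,b,c).
  e.g. a=a1, b=a2, c=a3: lhs=a1 != rhs=0
  e.g. a=a1, b=a2, c=a4: lhs=a1 != rhs=0
Total violating triples: 504


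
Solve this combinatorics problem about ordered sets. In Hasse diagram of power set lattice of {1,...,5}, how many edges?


A cover relation a -< b holds when a < b with no c strictly between.
Cover relations:
  {} -< {1}
  {} -< {2}
  {} -< {3}
  {} -< {4}
  {} -< {5}
  {1} -< {1,2}
  {1} -< {1,3}
  {1} -< {1,4}
  ...72 more
Total: 80


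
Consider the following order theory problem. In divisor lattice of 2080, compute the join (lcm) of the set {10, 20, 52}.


In a divisor lattice, join = lcm (least common multiple).
Compute lcm iteratively: start with first element, then lcm(current, next).
Elements: [10, 20, 52]
lcm(10,20) = 20
lcm(20,52) = 260
Final lcm = 260


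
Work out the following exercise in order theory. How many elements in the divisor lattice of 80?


Divisors of 80: [1, 2, 4, 5, 8, 10, 16, 20, 40, 80]
Count: 10


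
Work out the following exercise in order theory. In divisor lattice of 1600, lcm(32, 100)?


Join=lcm.
gcd(32,100)=4
lcm=800


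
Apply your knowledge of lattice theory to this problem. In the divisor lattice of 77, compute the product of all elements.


Divisors of 77: [1, 7, 11, 77]
Product = n^(d(n)/2) = 77^(4/2)
Product = 5929


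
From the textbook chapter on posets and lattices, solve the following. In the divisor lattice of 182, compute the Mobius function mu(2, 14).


In a divisor lattice, mu(a,b) = mu(b/a) where mu is the classical Mobius function.
b/a = 14/2 = 7
Prime factorization of 7: primes [7]
7 is squarefree with 1 prime factor(s), so mu(7) = (-1)^1 = -1


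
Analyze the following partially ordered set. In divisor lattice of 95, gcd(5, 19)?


Meet=gcd.
gcd(5,19)=1


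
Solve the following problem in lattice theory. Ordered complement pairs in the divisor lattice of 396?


Complement pair (a,b): a meet b = bottom, a join b = top.
Here: gcd(a,b)=1 and lcm(a,b)=396, i.e. a*b=396 with a,b coprime.
Pairs found: (1,396), (4,99), (9,44), (11,36), ... (4 more)
Total ordered pairs: 8


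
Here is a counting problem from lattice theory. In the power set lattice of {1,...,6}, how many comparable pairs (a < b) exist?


A comparable pair {a,b} has a < b or b < a in the order.
Count unordered pairs where one element is strictly below the other.
Examples: {{},{1}}, {{},{2}}, {{},{3}}, {{},{4}}, ...
Total comparable pairs: 665


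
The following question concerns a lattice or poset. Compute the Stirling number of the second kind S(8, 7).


S(n,k) = k*S(n-1,k) + S(n-1,k-1).
S(7,7) = 1, S(7,6) = 21
S(8,7) = 7*1 + 21 = 7 + 21
S(8,7) = 28


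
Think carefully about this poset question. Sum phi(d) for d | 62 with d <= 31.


Divisors of 62 up to 31: [1, 2, 31]
phi values: [1, 1, 30]
Sum = 32


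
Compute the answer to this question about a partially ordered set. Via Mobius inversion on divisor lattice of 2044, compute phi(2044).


phi(n) = n * prod_{p|n} (1 - 1/p).
Prime divisors of 2044: [2, 7, 73]
phi(2044) = 2044 * (1 - 1/2) * (1 - 1/7) * (1 - 1/73)
phi(2044) = 864


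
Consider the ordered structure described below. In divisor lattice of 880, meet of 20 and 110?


In a divisor lattice, meet = gcd (greatest common divisor).
By Euclidean algorithm or factoring: gcd(20,110) = 10


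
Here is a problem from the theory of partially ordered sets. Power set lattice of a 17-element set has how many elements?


Power set = 2^n.
2^17 = 131072


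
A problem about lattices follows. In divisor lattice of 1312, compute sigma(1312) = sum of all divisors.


sigma(n) = sum of divisors.
Divisors of 1312: [1, 2, 4, 8, 16, 32, 41, 82, 164, 328, 656, 1312]
Sum = 2646


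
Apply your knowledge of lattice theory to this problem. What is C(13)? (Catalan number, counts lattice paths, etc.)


C(n) = C(2n, n) / (n+1).
C(26, 13) = 10400600
C(13) = 10400600 / 14 = 742900


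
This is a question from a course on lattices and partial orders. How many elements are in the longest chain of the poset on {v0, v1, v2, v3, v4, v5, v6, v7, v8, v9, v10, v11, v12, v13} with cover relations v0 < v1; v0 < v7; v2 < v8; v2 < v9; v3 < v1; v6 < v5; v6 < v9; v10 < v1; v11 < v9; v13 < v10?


A chain is a totally ordered subset; we count the number of elements in a maximum chain.
Compute, for each element x, the size of the longest chain ending at x:
  v0: 1
  v2: 1
  v3: 1
  v4: 1
  v6: 1
  v11: 1
  ...
A maximum chain: v13 < v10 < v1
Number of elements in the longest chain: 3


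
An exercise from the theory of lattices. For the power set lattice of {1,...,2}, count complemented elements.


An element a is complemented if some b has a meet b = bottom, a join b = top.
every subset A has complement S\A, so all elements are complemented.
Complemented elements: {}, {1}, {2}, {1,2}
Count: 4


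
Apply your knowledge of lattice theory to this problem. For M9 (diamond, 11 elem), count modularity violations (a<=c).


Modular law: if a <= c then a v (b ^ c) = (a v b) ^ c.
Check all triples (a,b,c) with a <= c among 11 elements.
This lattice is modular (diamonds M_m and their chain-products are modular).
Total violating triples: 0


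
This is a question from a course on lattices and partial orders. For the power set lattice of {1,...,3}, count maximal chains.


A maximal chain goes from the minimum element to a maximal element via cover relations.
Counting all min-to-max paths in the cover graph.
Total maximal chains: 6


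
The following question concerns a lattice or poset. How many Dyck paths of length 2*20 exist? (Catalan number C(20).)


C(n) = C(2n, n) / (n+1).
C(40, 20) = 137846528820
C(20) = 137846528820 / 21 = 6564120420


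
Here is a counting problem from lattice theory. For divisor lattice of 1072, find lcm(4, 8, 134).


In a divisor lattice, join = lcm (least common multiple).
Compute lcm iteratively: start with first element, then lcm(current, next).
Elements: [4, 8, 134]
lcm(4,8) = 8
lcm(8,134) = 536
Final lcm = 536


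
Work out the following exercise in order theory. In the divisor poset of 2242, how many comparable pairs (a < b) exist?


A comparable pair {a,b} has a < b or b < a in the order.
Count unordered pairs where one element is strictly below the other.
Examples: {1,2}, {1,19}, {1,38}, {1,59}, ...
Total comparable pairs: 19


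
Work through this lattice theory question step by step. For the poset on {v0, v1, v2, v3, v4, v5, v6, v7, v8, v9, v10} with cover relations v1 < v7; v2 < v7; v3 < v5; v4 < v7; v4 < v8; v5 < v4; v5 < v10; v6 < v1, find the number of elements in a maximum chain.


A chain is a totally ordered subset; we count the number of elements in a maximum chain.
Compute, for each element x, the size of the longest chain ending at x:
  v0: 1
  v2: 1
  v3: 1
  v6: 1
  v9: 1
  v1: 2
  ...
A maximum chain: v3 < v5 < v4 < v7
Number of elements in the longest chain: 4


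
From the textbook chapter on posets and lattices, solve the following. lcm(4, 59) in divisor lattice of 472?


Join=lcm.
gcd(4,59)=1
lcm=236


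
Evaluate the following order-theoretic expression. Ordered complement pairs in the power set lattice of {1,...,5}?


Complement pair (a,b): a meet b = bottom, a join b = top.
Here: A intersect B = {} and A union B = {1,...,5}.
Pairs found: ({},{1,2,3,4,5}), ({1},{2,3,4,5}), ({2},{1,3,4,5}), ({3},{1,2,4,5}), ... (28 more)
Total ordered pairs: 32


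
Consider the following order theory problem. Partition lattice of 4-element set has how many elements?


B(n) = number of set partitions of an n-element set.
B(n) satisfies the recurrence: B(n+1) = sum_k C(n,k)*B(k).
B(4) = 15


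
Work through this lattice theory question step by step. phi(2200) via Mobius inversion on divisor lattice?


phi(n) = n * prod_{p|n} (1 - 1/p).
Prime divisors of 2200: [2, 5, 11]
phi(2200) = 2200 * (1 - 1/2) * (1 - 1/5) * (1 - 1/11)
phi(2200) = 800


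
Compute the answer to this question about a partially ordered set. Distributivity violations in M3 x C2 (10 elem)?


Distributive law: a ^ (b v c) = (a ^ b) v (a ^ c).
Check all 10^3 = 1000 ordered triples (a,b,c).
  e.g. a=(a1,0), b=(a2,0), c=(a3,0): lhs=(a1,0) != rhs=(0,0)
  e.g. a=(a1,0), b=(a2,0), c=(a3,1): lhs=(a1,0) != rhs=(0,0)
Total violating triples: 48


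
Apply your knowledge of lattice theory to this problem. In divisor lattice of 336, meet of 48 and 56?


In a divisor lattice, meet = gcd (greatest common divisor).
By Euclidean algorithm or factoring: gcd(48,56) = 8


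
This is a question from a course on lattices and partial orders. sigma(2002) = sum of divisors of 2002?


sigma(n) = sum of divisors.
Divisors of 2002: [1, 2, 7, 11, 13, 14, 22, 26, 77, 91, 143, 154, 182, 286, 1001, 2002]
Sum = 4032


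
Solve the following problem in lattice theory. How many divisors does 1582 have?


Divisors of 1582: [1, 2, 7, 14, 113, 226, 791, 1582]
Count: 8


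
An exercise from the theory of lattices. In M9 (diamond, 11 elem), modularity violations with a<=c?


Modular law: if a <= c then a v (b ^ c) = (a v b) ^ c.
Check all triples (a,b,c) with a <= c among 11 elements.
This lattice is modular (diamonds M_m and their chain-products are modular).
Total violating triples: 0


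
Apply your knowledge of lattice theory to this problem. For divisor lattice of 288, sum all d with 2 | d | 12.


Interval [2,12] in divisors of 288: [2, 4, 6, 12]
Sum = 24


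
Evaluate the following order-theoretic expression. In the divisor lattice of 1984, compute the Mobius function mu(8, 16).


In a divisor lattice, mu(a,b) = mu(b/a) where mu is the classical Mobius function.
b/a = 16/8 = 2
Prime factorization of 2: primes [2]
2 is squarefree with 1 prime factor(s), so mu(2) = (-1)^1 = -1


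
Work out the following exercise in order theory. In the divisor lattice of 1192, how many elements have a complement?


An element a is complemented if some b has a meet b = bottom, a join b = top.
a is complemented iff gcd(a, n/a)=1, i.e. a is a unitary divisor of 1192.
Complemented elements: 1, 8, 149, 1192
Count: 4


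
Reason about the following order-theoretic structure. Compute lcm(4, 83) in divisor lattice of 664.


In a divisor lattice, join = lcm (least common multiple).
gcd(4,83) = 1
lcm(4,83) = 4*83/gcd = 332/1 = 332


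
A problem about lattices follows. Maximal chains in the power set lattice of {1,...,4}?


A maximal chain goes from the minimum element to a maximal element via cover relations.
Counting all min-to-max paths in the cover graph.
Total maximal chains: 24


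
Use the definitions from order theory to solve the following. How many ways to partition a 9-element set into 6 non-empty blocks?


S(n,k) = k*S(n-1,k) + S(n-1,k-1).
S(8,6) = 266, S(8,5) = 1050
S(9,6) = 6*266 + 1050 = 1596 + 1050
S(9,6) = 2646


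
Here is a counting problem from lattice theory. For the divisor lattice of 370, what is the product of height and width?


Height = length of longest chain minus 1; width = size of largest antichain.
A maximum chain: 1 | 37 | 185 | 370  (height 3).
A maximum antichain: {2, 5, 37}  (width 3).
Product = 3 * 3 = 9


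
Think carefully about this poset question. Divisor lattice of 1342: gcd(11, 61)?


Meet=gcd.
gcd(11,61)=1


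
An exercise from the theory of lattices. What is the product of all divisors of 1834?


Divisors of 1834: [1, 2, 7, 14, 131, 262, 917, 1834]
Product = n^(d(n)/2) = 1834^(8/2)
Product = 11313508965136


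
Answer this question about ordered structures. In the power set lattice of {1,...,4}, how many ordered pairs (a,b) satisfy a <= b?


The order relation is {(a,b) : a <= b}, reflexive so it includes (a,a).
Examples: ({},{}), ({},{1,2}), ({},{1,2,3}), ({},{1,2,3,4}), ({},{1,2,4}), ...
Total ordered pairs: 81


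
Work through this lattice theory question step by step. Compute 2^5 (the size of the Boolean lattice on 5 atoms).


Power set = 2^n.
2^5 = 32


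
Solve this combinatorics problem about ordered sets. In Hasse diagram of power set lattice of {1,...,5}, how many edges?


A cover relation a -< b holds when a < b with no c strictly between.
Cover relations:
  {} -< {1}
  {} -< {2}
  {} -< {3}
  {} -< {4}
  {} -< {5}
  {1} -< {1,2}
  {1} -< {1,3}
  {1} -< {1,4}
  ...72 more
Total: 80


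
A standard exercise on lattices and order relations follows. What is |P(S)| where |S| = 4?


Power set = 2^n.
2^4 = 16


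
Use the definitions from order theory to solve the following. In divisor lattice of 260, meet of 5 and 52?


In a divisor lattice, meet = gcd (greatest common divisor).
By Euclidean algorithm or factoring: gcd(5,52) = 1


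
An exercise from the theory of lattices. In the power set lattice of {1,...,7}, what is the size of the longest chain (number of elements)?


A chain is a totally ordered subset; we count the number of elements in a maximum chain.
Compute, for each element x, the size of the longest chain ending at x:
  {}: 1
  {1}: 2
  {2}: 2
  {3}: 2
  {4}: 2
  {5}: 2
  ...
A maximum chain: {} < {1} < {1,2} < {1,2,3} < {1,2,3,4} < {1,2,3,4,5} < {1,2,3,4,5,6} < {1,2,3,4,5,6,7}
Number of elements in the longest chain: 8


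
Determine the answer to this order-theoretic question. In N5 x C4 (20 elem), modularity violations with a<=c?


Modular law: if a <= c then a v (b ^ c) = (a v b) ^ c.
Check all triples (a,b,c) with a <= c among 20 elements.
  e.g. a=(a,0), b=(c,0), c=(b,0): lhs=(a,0) != rhs=(b,0)
  e.g. a=(a,0), b=(c,1), c=(b,0): lhs=(a,0) != rhs=(b,0)
Total violating triples: 40


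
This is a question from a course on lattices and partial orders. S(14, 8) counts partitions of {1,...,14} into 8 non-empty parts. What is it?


S(n,k) = k*S(n-1,k) + S(n-1,k-1).
S(13,8) = 1899612, S(13,7) = 5715424
S(14,8) = 8*1899612 + 5715424 = 15196896 + 5715424
S(14,8) = 20912320


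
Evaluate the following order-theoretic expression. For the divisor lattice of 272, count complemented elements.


An element a is complemented if some b has a meet b = bottom, a join b = top.
a is complemented iff gcd(a, n/a)=1, i.e. a is a unitary divisor of 272.
Complemented elements: 1, 16, 17, 272
Count: 4


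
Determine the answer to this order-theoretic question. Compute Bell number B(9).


B(n) = number of set partitions of an n-element set.
B(n) satisfies the recurrence: B(n+1) = sum_k C(n,k)*B(k).
B(9) = 21147


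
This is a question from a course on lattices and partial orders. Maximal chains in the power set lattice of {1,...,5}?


A maximal chain goes from the minimum element to a maximal element via cover relations.
Counting all min-to-max paths in the cover graph.
Total maximal chains: 120


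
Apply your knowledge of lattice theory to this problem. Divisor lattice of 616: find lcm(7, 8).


In a divisor lattice, join = lcm (least common multiple).
gcd(7,8) = 1
lcm(7,8) = 7*8/gcd = 56/1 = 56


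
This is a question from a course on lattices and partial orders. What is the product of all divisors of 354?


Divisors of 354: [1, 2, 3, 6, 59, 118, 177, 354]
Product = n^(d(n)/2) = 354^(8/2)
Product = 15704099856


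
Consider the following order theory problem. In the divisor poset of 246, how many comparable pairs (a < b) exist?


A comparable pair {a,b} has a < b or b < a in the order.
Count unordered pairs where one element is strictly below the other.
Examples: {1,2}, {1,3}, {1,6}, {1,41}, ...
Total comparable pairs: 19


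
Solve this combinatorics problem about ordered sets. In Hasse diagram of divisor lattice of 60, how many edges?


A cover relation a -< b holds when a < b with no c strictly between.
Cover relations:
  1 -< 2
  1 -< 3
  1 -< 5
  2 -< 4
  2 -< 6
  2 -< 10
  3 -< 6
  3 -< 15
  ...12 more
Total: 20


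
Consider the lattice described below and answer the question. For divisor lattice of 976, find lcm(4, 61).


In a divisor lattice, join = lcm (least common multiple).
Compute lcm iteratively: start with first element, then lcm(current, next).
Elements: [4, 61]
lcm(4,61) = 244
Final lcm = 244


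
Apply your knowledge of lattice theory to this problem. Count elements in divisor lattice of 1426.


Divisors of 1426: [1, 2, 23, 31, 46, 62, 713, 1426]
Count: 8


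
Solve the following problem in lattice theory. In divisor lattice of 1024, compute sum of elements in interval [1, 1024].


Interval [1,1024] in divisors of 1024: [1, 2, 4, 8, 16, 32, 64, 128, 256, 512, 1024]
Sum = 2047


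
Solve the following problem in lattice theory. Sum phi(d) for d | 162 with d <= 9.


Divisors of 162 up to 9: [1, 2, 3, 6, 9]
phi values: [1, 1, 2, 2, 6]
Sum = 12


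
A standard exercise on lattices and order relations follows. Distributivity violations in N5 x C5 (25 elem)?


Distributive law: a ^ (b v c) = (a ^ b) v (a ^ c).
Check all 25^3 = 15625 ordered triples (a,b,c).
  e.g. a=(b,0), b=(a,0), c=(c,0): lhs=(b,0) != rhs=(a,0)
  e.g. a=(b,0), b=(a,0), c=(c,1): lhs=(b,0) != rhs=(a,0)
Total violating triples: 250


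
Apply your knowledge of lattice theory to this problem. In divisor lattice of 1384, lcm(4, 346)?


Join=lcm.
gcd(4,346)=2
lcm=692


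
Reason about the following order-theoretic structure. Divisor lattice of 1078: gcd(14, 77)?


Meet=gcd.
gcd(14,77)=7


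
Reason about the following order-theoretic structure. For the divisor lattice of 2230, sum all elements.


sigma(n) = sum of divisors.
Divisors of 2230: [1, 2, 5, 10, 223, 446, 1115, 2230]
Sum = 4032


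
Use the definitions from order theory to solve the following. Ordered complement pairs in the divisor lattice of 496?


Complement pair (a,b): a meet b = bottom, a join b = top.
Here: gcd(a,b)=1 and lcm(a,b)=496, i.e. a*b=496 with a,b coprime.
Pairs found: (1,496), (16,31), (31,16), (496,1)
Total ordered pairs: 4


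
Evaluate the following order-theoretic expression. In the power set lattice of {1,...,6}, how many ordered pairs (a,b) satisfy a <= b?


The order relation is {(a,b) : a <= b}, reflexive so it includes (a,a).
Examples: ({},{}), ({},{1,2}), ({},{1,2,3}), ({},{1,2,3,4}), ({},{1,2,3,4,5}), ...
Total ordered pairs: 729


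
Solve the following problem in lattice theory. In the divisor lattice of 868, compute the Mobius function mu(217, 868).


In a divisor lattice, mu(a,b) = mu(b/a) where mu is the classical Mobius function.
b/a = 868/217 = 4
Prime factorization of 4: primes [2]
4 is not squarefree, so mu(4) = 0


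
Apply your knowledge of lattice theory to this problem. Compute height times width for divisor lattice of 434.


Height = length of longest chain minus 1; width = size of largest antichain.
A maximum chain: 1 | 31 | 217 | 434  (height 3).
A maximum antichain: {2, 7, 31}  (width 3).
Product = 3 * 3 = 9


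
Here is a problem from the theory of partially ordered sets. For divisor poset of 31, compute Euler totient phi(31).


phi(n) = n * prod_{p|n} (1 - 1/p).
Prime divisors of 31: [31]
phi(31) = 31 * (1 - 1/31)
phi(31) = 30


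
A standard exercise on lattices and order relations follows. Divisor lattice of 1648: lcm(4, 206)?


Join=lcm.
gcd(4,206)=2
lcm=412


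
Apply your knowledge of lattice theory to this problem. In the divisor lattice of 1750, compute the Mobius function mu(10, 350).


In a divisor lattice, mu(a,b) = mu(b/a) where mu is the classical Mobius function.
b/a = 350/10 = 35
Prime factorization of 35: primes [5, 7]
35 is squarefree with 2 prime factor(s), so mu(35) = (-1)^2 = 1


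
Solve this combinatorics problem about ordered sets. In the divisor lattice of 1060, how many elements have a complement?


An element a is complemented if some b has a meet b = bottom, a join b = top.
a is complemented iff gcd(a, n/a)=1, i.e. a is a unitary divisor of 1060.
Complemented elements: 1, 4, 5, 20, 53, 212, ... (2 more)
Count: 8


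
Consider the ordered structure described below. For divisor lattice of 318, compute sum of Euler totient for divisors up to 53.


Divisors of 318 up to 53: [1, 2, 3, 6, 53]
phi values: [1, 1, 2, 2, 52]
Sum = 58


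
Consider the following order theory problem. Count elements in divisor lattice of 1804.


Divisors of 1804: [1, 2, 4, 11, 22, 41, 44, 82, 164, 451, 902, 1804]
Count: 12


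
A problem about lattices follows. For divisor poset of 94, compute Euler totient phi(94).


phi(n) = n * prod_{p|n} (1 - 1/p).
Prime divisors of 94: [2, 47]
phi(94) = 94 * (1 - 1/2) * (1 - 1/47)
phi(94) = 46


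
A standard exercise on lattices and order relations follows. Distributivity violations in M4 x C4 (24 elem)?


Distributive law: a ^ (b v c) = (a ^ b) v (a ^ c).
Check all 24^3 = 13824 ordered triples (a,b,c).
  e.g. a=(a1,0), b=(a2,0), c=(a3,0): lhs=(a1,0) != rhs=(0,0)
  e.g. a=(a1,0), b=(a2,0), c=(a3,1): lhs=(a1,0) != rhs=(0,0)
Total violating triples: 1536


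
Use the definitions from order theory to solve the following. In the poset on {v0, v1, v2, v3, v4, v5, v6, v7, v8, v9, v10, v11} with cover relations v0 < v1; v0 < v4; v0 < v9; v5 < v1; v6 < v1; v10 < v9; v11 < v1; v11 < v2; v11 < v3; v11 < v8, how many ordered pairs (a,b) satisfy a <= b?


The order relation is {(a,b) : a <= b}, reflexive so it includes (a,a).
Examples: (v0,v0), (v0,v1), (v0,v4), (v0,v9), (v1,v1), ...
Total ordered pairs: 22


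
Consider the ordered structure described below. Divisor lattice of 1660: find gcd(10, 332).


In a divisor lattice, meet = gcd (greatest common divisor).
By Euclidean algorithm or factoring: gcd(10,332) = 2


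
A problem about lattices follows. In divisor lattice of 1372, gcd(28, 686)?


Meet=gcd.
gcd(28,686)=14


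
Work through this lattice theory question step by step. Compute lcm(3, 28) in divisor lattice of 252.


In a divisor lattice, join = lcm (least common multiple).
gcd(3,28) = 1
lcm(3,28) = 3*28/gcd = 84/1 = 84


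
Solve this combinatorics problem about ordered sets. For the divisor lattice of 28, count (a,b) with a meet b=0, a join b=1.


Complement pair (a,b): a meet b = bottom, a join b = top.
Here: gcd(a,b)=1 and lcm(a,b)=28, i.e. a*b=28 with a,b coprime.
Pairs found: (1,28), (4,7), (7,4), (28,1)
Total ordered pairs: 4


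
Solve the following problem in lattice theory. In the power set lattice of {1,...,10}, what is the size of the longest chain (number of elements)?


A chain is a totally ordered subset; we count the number of elements in a maximum chain.
Compute, for each element x, the size of the longest chain ending at x:
  {}: 1
  {1}: 2
  {2}: 2
  {3}: 2
  {4}: 2
  {5}: 2
  ...
A maximum chain: {} < {1} < {1,2} < {1,2,3} < {1,2,3,4} < {1,2,3,4,5} < {1,2,3,4,5,6} < {1,2,3,4,5,6,7} < {1,2,3,4,5,6,7,8} < {1,2,3,4,5,6,7,8,9} < {1,2,3,4,5,6,7,8,9,10}
Number of elements in the longest chain: 11


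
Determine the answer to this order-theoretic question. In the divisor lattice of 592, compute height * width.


Height = length of longest chain minus 1; width = size of largest antichain.
A maximum chain: 1 | 37 | 74 | 148 | 296 | 592  (height 5).
A maximum antichain: {2, 37}  (width 2).
Product = 5 * 2 = 10


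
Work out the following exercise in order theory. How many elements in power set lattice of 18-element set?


Power set = 2^n.
2^18 = 262144


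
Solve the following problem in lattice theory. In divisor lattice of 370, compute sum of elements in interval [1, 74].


Interval [1,74] in divisors of 370: [1, 2, 37, 74]
Sum = 114


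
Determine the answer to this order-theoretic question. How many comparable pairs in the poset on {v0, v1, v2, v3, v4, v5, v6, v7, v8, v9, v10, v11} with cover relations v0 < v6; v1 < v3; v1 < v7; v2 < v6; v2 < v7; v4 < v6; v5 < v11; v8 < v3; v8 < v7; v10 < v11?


A comparable pair {a,b} has a < b or b < a in the order.
Count unordered pairs where one element is strictly below the other.
Examples: {v0,v6}, {v1,v3}, {v1,v7}, {v2,v6}, ...
Total comparable pairs: 10


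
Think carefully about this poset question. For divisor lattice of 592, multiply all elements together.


Divisors of 592: [1, 2, 4, 8, 16, 37, 74, 148, 296, 592]
Product = n^(d(n)/2) = 592^(10/2)
Product = 72712409055232


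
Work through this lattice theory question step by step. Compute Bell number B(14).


B(n) = number of set partitions of an n-element set.
B(n) satisfies the recurrence: B(n+1) = sum_k C(n,k)*B(k).
B(14) = 190899322


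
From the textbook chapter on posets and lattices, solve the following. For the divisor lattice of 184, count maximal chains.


A maximal chain goes from the minimum element to a maximal element via cover relations.
Counting all min-to-max paths in the cover graph.
Total maximal chains: 4


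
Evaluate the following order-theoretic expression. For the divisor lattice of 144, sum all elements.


sigma(n) = sum of divisors.
Divisors of 144: [1, 2, 3, 4, 6, 8, 9, 12, 16, 18, 24, 36, 48, 72, 144]
Sum = 403


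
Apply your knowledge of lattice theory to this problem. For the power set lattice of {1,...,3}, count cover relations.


A cover relation a -< b holds when a < b with no c strictly between.
Cover relations:
  {} -< {1}
  {} -< {2}
  {} -< {3}
  {1} -< {1,2}
  {1} -< {1,3}
  {2} -< {1,2}
  {2} -< {2,3}
  {3} -< {1,3}
  ...4 more
Total: 12


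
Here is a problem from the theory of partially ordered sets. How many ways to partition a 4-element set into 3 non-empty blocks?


S(n,k) = k*S(n-1,k) + S(n-1,k-1).
S(3,3) = 1, S(3,2) = 3
S(4,3) = 3*1 + 3 = 3 + 3
S(4,3) = 6


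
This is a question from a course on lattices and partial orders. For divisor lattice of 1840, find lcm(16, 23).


In a divisor lattice, join = lcm (least common multiple).
Compute lcm iteratively: start with first element, then lcm(current, next).
Elements: [16, 23]
lcm(16,23) = 368
Final lcm = 368


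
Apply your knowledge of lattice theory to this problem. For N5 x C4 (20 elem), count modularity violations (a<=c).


Modular law: if a <= c then a v (b ^ c) = (a v b) ^ c.
Check all triples (a,b,c) with a <= c among 20 elements.
  e.g. a=(a,0), b=(c,0), c=(b,0): lhs=(a,0) != rhs=(b,0)
  e.g. a=(a,0), b=(c,1), c=(b,0): lhs=(a,0) != rhs=(b,0)
Total violating triples: 40


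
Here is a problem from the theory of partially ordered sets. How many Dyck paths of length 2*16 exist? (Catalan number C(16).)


C(n) = C(2n, n) / (n+1).
C(32, 16) = 601080390
C(16) = 601080390 / 17 = 35357670


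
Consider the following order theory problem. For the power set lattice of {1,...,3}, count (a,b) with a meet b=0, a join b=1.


Complement pair (a,b): a meet b = bottom, a join b = top.
Here: A intersect B = {} and A union B = {1,...,3}.
Pairs found: ({},{1,2,3}), ({1},{2,3}), ({2},{1,3}), ({3},{1,2}), ... (4 more)
Total ordered pairs: 8


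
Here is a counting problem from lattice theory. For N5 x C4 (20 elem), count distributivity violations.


Distributive law: a ^ (b v c) = (a ^ b) v (a ^ c).
Check all 20^3 = 8000 ordered triples (a,b,c).
  e.g. a=(b,0), b=(a,0), c=(c,0): lhs=(b,0) != rhs=(a,0)
  e.g. a=(b,0), b=(a,0), c=(c,1): lhs=(b,0) != rhs=(a,0)
Total violating triples: 128


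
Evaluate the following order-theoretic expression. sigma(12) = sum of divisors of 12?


sigma(n) = sum of divisors.
Divisors of 12: [1, 2, 3, 4, 6, 12]
Sum = 28


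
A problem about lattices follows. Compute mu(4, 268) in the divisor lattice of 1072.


In a divisor lattice, mu(a,b) = mu(b/a) where mu is the classical Mobius function.
b/a = 268/4 = 67
Prime factorization of 67: primes [67]
67 is squarefree with 1 prime factor(s), so mu(67) = (-1)^1 = -1


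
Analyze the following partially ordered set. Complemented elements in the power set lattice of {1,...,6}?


An element a is complemented if some b has a meet b = bottom, a join b = top.
every subset A has complement S\A, so all elements are complemented.
Complemented elements: {}, {1}, {2}, {3}, {4}, {5}, ... (58 more)
Count: 64


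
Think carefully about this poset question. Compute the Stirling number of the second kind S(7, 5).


S(n,k) = k*S(n-1,k) + S(n-1,k-1).
S(6,5) = 15, S(6,4) = 65
S(7,5) = 5*15 + 65 = 75 + 65
S(7,5) = 140


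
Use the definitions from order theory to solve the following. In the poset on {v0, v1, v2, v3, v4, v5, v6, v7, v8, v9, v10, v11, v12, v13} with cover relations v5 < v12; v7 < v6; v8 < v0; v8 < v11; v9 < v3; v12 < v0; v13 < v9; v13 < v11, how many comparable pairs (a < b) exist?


A comparable pair {a,b} has a < b or b < a in the order.
Count unordered pairs where one element is strictly below the other.
Examples: {v0,v5}, {v0,v8}, {v0,v12}, {v3,v9}, ...
Total comparable pairs: 10


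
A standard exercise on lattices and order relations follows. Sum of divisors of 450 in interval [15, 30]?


Interval [15,30] in divisors of 450: [15, 30]
Sum = 45


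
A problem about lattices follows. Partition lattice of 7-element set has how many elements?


B(n) = number of set partitions of an n-element set.
B(n) satisfies the recurrence: B(n+1) = sum_k C(n,k)*B(k).
B(7) = 877


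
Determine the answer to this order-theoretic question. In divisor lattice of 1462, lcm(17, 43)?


Join=lcm.
gcd(17,43)=1
lcm=731


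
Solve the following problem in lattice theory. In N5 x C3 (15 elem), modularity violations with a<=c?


Modular law: if a <= c then a v (b ^ c) = (a v b) ^ c.
Check all triples (a,b,c) with a <= c among 15 elements.
  e.g. a=(a,0), b=(c,0), c=(b,0): lhs=(a,0) != rhs=(b,0)
  e.g. a=(a,0), b=(c,1), c=(b,0): lhs=(a,0) != rhs=(b,0)
Total violating triples: 18


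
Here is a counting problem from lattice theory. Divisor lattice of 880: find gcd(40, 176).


In a divisor lattice, meet = gcd (greatest common divisor).
By Euclidean algorithm or factoring: gcd(40,176) = 8


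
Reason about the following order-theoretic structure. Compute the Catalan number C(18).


C(n) = C(2n, n) / (n+1).
C(36, 18) = 9075135300
C(18) = 9075135300 / 19 = 477638700


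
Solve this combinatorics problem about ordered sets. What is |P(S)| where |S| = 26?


Power set = 2^n.
2^26 = 67108864


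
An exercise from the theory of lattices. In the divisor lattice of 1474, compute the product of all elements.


Divisors of 1474: [1, 2, 11, 22, 67, 134, 737, 1474]
Product = n^(d(n)/2) = 1474^(8/2)
Product = 4720521000976


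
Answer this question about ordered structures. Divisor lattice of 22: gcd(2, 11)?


Meet=gcd.
gcd(2,11)=1


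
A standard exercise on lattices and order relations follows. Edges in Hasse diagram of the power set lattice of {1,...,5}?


A cover relation a -< b holds when a < b with no c strictly between.
Cover relations:
  {} -< {1}
  {} -< {2}
  {} -< {3}
  {} -< {4}
  {} -< {5}
  {1} -< {1,2}
  {1} -< {1,3}
  {1} -< {1,4}
  ...72 more
Total: 80


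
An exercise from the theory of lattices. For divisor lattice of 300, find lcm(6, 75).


In a divisor lattice, join = lcm (least common multiple).
Compute lcm iteratively: start with first element, then lcm(current, next).
Elements: [6, 75]
lcm(6,75) = 150
Final lcm = 150


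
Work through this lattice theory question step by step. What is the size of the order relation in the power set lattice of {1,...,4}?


The order relation is {(a,b) : a <= b}, reflexive so it includes (a,a).
Examples: ({},{}), ({},{1,2}), ({},{1,2,3}), ({},{1,2,3,4}), ({},{1,2,4}), ...
Total ordered pairs: 81


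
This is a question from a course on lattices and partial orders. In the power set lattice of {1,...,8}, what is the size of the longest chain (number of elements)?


A chain is a totally ordered subset; we count the number of elements in a maximum chain.
Compute, for each element x, the size of the longest chain ending at x:
  {}: 1
  {1}: 2
  {2}: 2
  {3}: 2
  {4}: 2
  {5}: 2
  ...
A maximum chain: {} < {1} < {1,2} < {1,2,3} < {1,2,3,4} < {1,2,3,4,5} < {1,2,3,4,5,6} < {1,2,3,4,5,6,7} < {1,2,3,4,5,6,7,8}
Number of elements in the longest chain: 9


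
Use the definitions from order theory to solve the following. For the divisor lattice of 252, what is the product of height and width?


Height = length of longest chain minus 1; width = size of largest antichain.
A maximum chain: 1 | 7 | 21 | 63 | 126 | 252  (height 5).
A maximum antichain: {4, 6, 9, 14, 21}  (width 5).
Product = 5 * 5 = 25


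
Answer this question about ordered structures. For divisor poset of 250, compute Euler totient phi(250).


phi(n) = n * prod_{p|n} (1 - 1/p).
Prime divisors of 250: [2, 5]
phi(250) = 250 * (1 - 1/2) * (1 - 1/5)
phi(250) = 100


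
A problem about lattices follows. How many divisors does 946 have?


Divisors of 946: [1, 2, 11, 22, 43, 86, 473, 946]
Count: 8


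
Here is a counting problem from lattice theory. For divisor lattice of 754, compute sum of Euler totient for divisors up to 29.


Divisors of 754 up to 29: [1, 2, 13, 26, 29]
phi values: [1, 1, 12, 12, 28]
Sum = 54


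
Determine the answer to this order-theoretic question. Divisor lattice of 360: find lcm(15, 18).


In a divisor lattice, join = lcm (least common multiple).
gcd(15,18) = 3
lcm(15,18) = 15*18/gcd = 270/3 = 90


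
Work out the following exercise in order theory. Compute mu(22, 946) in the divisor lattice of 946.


In a divisor lattice, mu(a,b) = mu(b/a) where mu is the classical Mobius function.
b/a = 946/22 = 43
Prime factorization of 43: primes [43]
43 is squarefree with 1 prime factor(s), so mu(43) = (-1)^1 = -1


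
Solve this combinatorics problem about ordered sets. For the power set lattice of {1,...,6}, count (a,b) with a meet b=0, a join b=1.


Complement pair (a,b): a meet b = bottom, a join b = top.
Here: A intersect B = {} and A union B = {1,...,6}.
Pairs found: ({},{1,2,3,4,5,6}), ({1},{2,3,4,5,6}), ({2},{1,3,4,5,6}), ({3},{1,2,4,5,6}), ... (60 more)
Total ordered pairs: 64
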